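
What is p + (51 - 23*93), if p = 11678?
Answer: 9590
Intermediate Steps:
p + (51 - 23*93) = 11678 + (51 - 23*93) = 11678 + (51 - 2139) = 11678 - 2088 = 9590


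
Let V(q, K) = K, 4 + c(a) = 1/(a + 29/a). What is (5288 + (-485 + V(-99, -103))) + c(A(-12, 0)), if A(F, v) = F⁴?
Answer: 2019194201336/429981725 ≈ 4696.0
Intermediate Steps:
c(a) = -4 + 1/(a + 29/a)
(5288 + (-485 + V(-99, -103))) + c(A(-12, 0)) = (5288 + (-485 - 103)) + (-116 + (-12)⁴ - 4*((-12)⁴)²)/(29 + ((-12)⁴)²) = (5288 - 588) + (-116 + 20736 - 4*20736²)/(29 + 20736²) = 4700 + (-116 + 20736 - 4*429981696)/(29 + 429981696) = 4700 + (-116 + 20736 - 1719926784)/429981725 = 4700 + (1/429981725)*(-1719906164) = 4700 - 1719906164/429981725 = 2019194201336/429981725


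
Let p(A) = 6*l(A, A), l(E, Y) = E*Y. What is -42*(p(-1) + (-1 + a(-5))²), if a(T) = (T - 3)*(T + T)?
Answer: -262374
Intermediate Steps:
a(T) = 2*T*(-3 + T) (a(T) = (-3 + T)*(2*T) = 2*T*(-3 + T))
p(A) = 6*A² (p(A) = 6*(A*A) = 6*A²)
-42*(p(-1) + (-1 + a(-5))²) = -42*(6*(-1)² + (-1 + 2*(-5)*(-3 - 5))²) = -42*(6*1 + (-1 + 2*(-5)*(-8))²) = -42*(6 + (-1 + 80)²) = -42*(6 + 79²) = -42*(6 + 6241) = -42*6247 = -262374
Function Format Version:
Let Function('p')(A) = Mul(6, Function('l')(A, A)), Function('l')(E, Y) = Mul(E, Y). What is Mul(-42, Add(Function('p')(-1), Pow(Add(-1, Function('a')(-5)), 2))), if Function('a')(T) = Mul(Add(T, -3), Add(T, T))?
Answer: -262374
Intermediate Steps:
Function('a')(T) = Mul(2, T, Add(-3, T)) (Function('a')(T) = Mul(Add(-3, T), Mul(2, T)) = Mul(2, T, Add(-3, T)))
Function('p')(A) = Mul(6, Pow(A, 2)) (Function('p')(A) = Mul(6, Mul(A, A)) = Mul(6, Pow(A, 2)))
Mul(-42, Add(Function('p')(-1), Pow(Add(-1, Function('a')(-5)), 2))) = Mul(-42, Add(Mul(6, Pow(-1, 2)), Pow(Add(-1, Mul(2, -5, Add(-3, -5))), 2))) = Mul(-42, Add(Mul(6, 1), Pow(Add(-1, Mul(2, -5, -8)), 2))) = Mul(-42, Add(6, Pow(Add(-1, 80), 2))) = Mul(-42, Add(6, Pow(79, 2))) = Mul(-42, Add(6, 6241)) = Mul(-42, 6247) = -262374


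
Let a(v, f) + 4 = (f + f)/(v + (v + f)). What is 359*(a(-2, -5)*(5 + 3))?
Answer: -74672/9 ≈ -8296.9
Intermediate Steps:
a(v, f) = -4 + 2*f/(f + 2*v) (a(v, f) = -4 + (f + f)/(v + (v + f)) = -4 + (2*f)/(v + (f + v)) = -4 + (2*f)/(f + 2*v) = -4 + 2*f/(f + 2*v))
359*(a(-2, -5)*(5 + 3)) = 359*((2*(-1*(-5) - 4*(-2))/(-5 + 2*(-2)))*(5 + 3)) = 359*((2*(5 + 8)/(-5 - 4))*8) = 359*((2*13/(-9))*8) = 359*((2*(-⅑)*13)*8) = 359*(-26/9*8) = 359*(-208/9) = -74672/9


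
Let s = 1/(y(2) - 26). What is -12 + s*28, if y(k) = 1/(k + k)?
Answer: -1348/103 ≈ -13.087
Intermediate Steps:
y(k) = 1/(2*k)
s = -4/103 (s = 1/((½)/2 - 26) = 1/((½)*(½) - 26) = 1/(¼ - 26) = 1/(-103/4) = -4/103 ≈ -0.038835)
-12 + s*28 = -12 - 4/103*28 = -12 - 112/103 = -1348/103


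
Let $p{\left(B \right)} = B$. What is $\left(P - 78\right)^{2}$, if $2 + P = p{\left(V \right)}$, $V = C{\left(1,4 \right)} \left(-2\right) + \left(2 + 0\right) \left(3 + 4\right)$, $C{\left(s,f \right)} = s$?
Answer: $4624$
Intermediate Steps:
$V = 12$ ($V = 1 \left(-2\right) + \left(2 + 0\right) \left(3 + 4\right) = -2 + 2 \cdot 7 = -2 + 14 = 12$)
$P = 10$ ($P = -2 + 12 = 10$)
$\left(P - 78\right)^{2} = \left(10 - 78\right)^{2} = \left(-68\right)^{2} = 4624$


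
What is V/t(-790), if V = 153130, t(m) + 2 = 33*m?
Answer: -76565/13036 ≈ -5.8734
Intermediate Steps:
t(m) = -2 + 33*m
V/t(-790) = 153130/(-2 + 33*(-790)) = 153130/(-2 - 26070) = 153130/(-26072) = 153130*(-1/26072) = -76565/13036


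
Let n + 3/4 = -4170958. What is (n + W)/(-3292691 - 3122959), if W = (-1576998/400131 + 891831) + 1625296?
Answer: 294111523981/1140933533400 ≈ 0.25778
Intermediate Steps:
n = -16683835/4 (n = -3/4 - 4170958 = -16683835/4 ≈ -4.1710e+6)
W = 111908774071/44459 (W = (-1576998*1/400131 + 891831) + 1625296 = (-175222/44459 + 891831) + 1625296 = 39649739207/44459 + 1625296 = 111908774071/44459 ≈ 2.5171e+6)
(n + W)/(-3292691 - 3122959) = (-16683835/4 + 111908774071/44459)/(-3292691 - 3122959) = -294111523981/177836/(-6415650) = -294111523981/177836*(-1/6415650) = 294111523981/1140933533400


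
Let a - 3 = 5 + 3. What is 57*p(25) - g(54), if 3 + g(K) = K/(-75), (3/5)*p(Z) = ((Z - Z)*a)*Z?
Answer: 93/25 ≈ 3.7200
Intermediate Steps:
a = 11 (a = 3 + (5 + 3) = 3 + 8 = 11)
p(Z) = 0 (p(Z) = 5*(((Z - Z)*11)*Z)/3 = 5*((0*11)*Z)/3 = 5*(0*Z)/3 = (5/3)*0 = 0)
g(K) = -3 - K/75 (g(K) = -3 + K/(-75) = -3 + K*(-1/75) = -3 - K/75)
57*p(25) - g(54) = 57*0 - (-3 - 1/75*54) = 0 - (-3 - 18/25) = 0 - 1*(-93/25) = 0 + 93/25 = 93/25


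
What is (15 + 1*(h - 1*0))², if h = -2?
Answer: 169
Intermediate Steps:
(15 + 1*(h - 1*0))² = (15 + 1*(-2 - 1*0))² = (15 + 1*(-2 + 0))² = (15 + 1*(-2))² = (15 - 2)² = 13² = 169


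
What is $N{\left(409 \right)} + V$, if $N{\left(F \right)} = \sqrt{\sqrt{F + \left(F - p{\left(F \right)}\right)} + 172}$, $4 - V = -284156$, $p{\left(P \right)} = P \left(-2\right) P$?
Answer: $284160 + \sqrt{172 + 2 \sqrt{83845}} \approx 2.8419 \cdot 10^{5}$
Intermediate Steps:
$p{\left(P \right)} = - 2 P^{2}$ ($p{\left(P \right)} = - 2 P P = - 2 P^{2}$)
$V = 284160$ ($V = 4 - -284156 = 4 + 284156 = 284160$)
$N{\left(F \right)} = \sqrt{172 + \sqrt{2 F + 2 F^{2}}}$ ($N{\left(F \right)} = \sqrt{\sqrt{F + \left(F - - 2 F^{2}\right)} + 172} = \sqrt{\sqrt{F + \left(F + 2 F^{2}\right)} + 172} = \sqrt{\sqrt{2 F + 2 F^{2}} + 172} = \sqrt{172 + \sqrt{2 F + 2 F^{2}}}$)
$N{\left(409 \right)} + V = \sqrt{172 + \sqrt{2} \sqrt{409 \left(1 + 409\right)}} + 284160 = \sqrt{172 + \sqrt{2} \sqrt{409 \cdot 410}} + 284160 = \sqrt{172 + \sqrt{2} \sqrt{167690}} + 284160 = \sqrt{172 + 2 \sqrt{83845}} + 284160 = 284160 + \sqrt{172 + 2 \sqrt{83845}}$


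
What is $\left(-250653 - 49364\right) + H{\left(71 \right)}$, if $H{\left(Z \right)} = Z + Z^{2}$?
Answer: $-294905$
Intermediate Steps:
$\left(-250653 - 49364\right) + H{\left(71 \right)} = \left(-250653 - 49364\right) + 71 \left(1 + 71\right) = -300017 + 71 \cdot 72 = -300017 + 5112 = -294905$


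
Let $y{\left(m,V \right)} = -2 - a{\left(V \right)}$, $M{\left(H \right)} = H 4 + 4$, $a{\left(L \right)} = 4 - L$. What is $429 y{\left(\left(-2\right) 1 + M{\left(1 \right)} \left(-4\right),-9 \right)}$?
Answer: $-6435$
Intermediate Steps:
$M{\left(H \right)} = 4 + 4 H$ ($M{\left(H \right)} = 4 H + 4 = 4 + 4 H$)
$y{\left(m,V \right)} = -6 + V$ ($y{\left(m,V \right)} = -2 - \left(4 - V\right) = -2 + \left(-4 + V\right) = -6 + V$)
$429 y{\left(\left(-2\right) 1 + M{\left(1 \right)} \left(-4\right),-9 \right)} = 429 \left(-6 - 9\right) = 429 \left(-15\right) = -6435$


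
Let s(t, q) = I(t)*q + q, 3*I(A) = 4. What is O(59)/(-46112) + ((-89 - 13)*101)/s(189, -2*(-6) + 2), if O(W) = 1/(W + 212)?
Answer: -193106127505/612321248 ≈ -315.37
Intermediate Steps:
I(A) = 4/3 (I(A) = (1/3)*4 = 4/3)
O(W) = 1/(212 + W)
s(t, q) = 7*q/3 (s(t, q) = 4*q/3 + q = 7*q/3)
O(59)/(-46112) + ((-89 - 13)*101)/s(189, -2*(-6) + 2) = 1/((212 + 59)*(-46112)) + ((-89 - 13)*101)/((7*(-2*(-6) + 2)/3)) = -1/46112/271 + (-102*101)/((7*(12 + 2)/3)) = (1/271)*(-1/46112) - 10302/((7/3)*14) = -1/12496352 - 10302/98/3 = -1/12496352 - 10302*3/98 = -1/12496352 - 15453/49 = -193106127505/612321248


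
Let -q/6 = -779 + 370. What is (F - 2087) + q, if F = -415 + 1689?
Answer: 1641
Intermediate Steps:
q = 2454 (q = -6*(-779 + 370) = -6*(-409) = 2454)
F = 1274
(F - 2087) + q = (1274 - 2087) + 2454 = -813 + 2454 = 1641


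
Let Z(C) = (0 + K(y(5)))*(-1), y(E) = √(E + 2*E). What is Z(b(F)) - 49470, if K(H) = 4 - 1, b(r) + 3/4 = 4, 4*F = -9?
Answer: -49473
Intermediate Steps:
F = -9/4 (F = (¼)*(-9) = -9/4 ≈ -2.2500)
b(r) = 13/4 (b(r) = -¾ + 4 = 13/4)
y(E) = √3*√E (y(E) = √(3*E) = √3*√E)
K(H) = 3
Z(C) = -3 (Z(C) = (0 + 3)*(-1) = 3*(-1) = -3)
Z(b(F)) - 49470 = -3 - 49470 = -49473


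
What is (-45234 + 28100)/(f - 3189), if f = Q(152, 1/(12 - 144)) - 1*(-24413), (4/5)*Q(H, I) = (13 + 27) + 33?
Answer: -68536/85261 ≈ -0.80384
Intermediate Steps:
Q(H, I) = 365/4 (Q(H, I) = 5*((13 + 27) + 33)/4 = 5*(40 + 33)/4 = (5/4)*73 = 365/4)
f = 98017/4 (f = 365/4 - 1*(-24413) = 365/4 + 24413 = 98017/4 ≈ 24504.)
(-45234 + 28100)/(f - 3189) = (-45234 + 28100)/(98017/4 - 3189) = -17134/85261/4 = -17134*4/85261 = -68536/85261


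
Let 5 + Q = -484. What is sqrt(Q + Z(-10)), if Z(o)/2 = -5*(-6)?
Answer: I*sqrt(429) ≈ 20.712*I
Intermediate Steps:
Z(o) = 60 (Z(o) = 2*(-5*(-6)) = 2*30 = 60)
Q = -489 (Q = -5 - 484 = -489)
sqrt(Q + Z(-10)) = sqrt(-489 + 60) = sqrt(-429) = I*sqrt(429)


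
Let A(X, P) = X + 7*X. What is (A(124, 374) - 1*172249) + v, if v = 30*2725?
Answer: -89507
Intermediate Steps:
A(X, P) = 8*X
v = 81750
(A(124, 374) - 1*172249) + v = (8*124 - 1*172249) + 81750 = (992 - 172249) + 81750 = -171257 + 81750 = -89507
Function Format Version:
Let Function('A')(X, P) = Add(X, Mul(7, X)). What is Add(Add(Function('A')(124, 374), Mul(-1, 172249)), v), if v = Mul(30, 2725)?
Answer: -89507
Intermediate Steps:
Function('A')(X, P) = Mul(8, X)
v = 81750
Add(Add(Function('A')(124, 374), Mul(-1, 172249)), v) = Add(Add(Mul(8, 124), Mul(-1, 172249)), 81750) = Add(Add(992, -172249), 81750) = Add(-171257, 81750) = -89507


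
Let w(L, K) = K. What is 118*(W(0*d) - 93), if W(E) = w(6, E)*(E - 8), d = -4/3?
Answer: -10974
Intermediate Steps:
d = -4/3 (d = -4*⅓ = -4/3 ≈ -1.3333)
W(E) = E*(-8 + E) (W(E) = E*(E - 8) = E*(-8 + E))
118*(W(0*d) - 93) = 118*((0*(-4/3))*(-8 + 0*(-4/3)) - 93) = 118*(0*(-8 + 0) - 93) = 118*(0*(-8) - 93) = 118*(0 - 93) = 118*(-93) = -10974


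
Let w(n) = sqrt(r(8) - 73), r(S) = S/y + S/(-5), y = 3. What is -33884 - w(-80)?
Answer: -33884 - I*sqrt(16185)/15 ≈ -33884.0 - 8.4814*I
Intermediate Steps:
r(S) = 2*S/15 (r(S) = S/3 + S/(-5) = S*(1/3) + S*(-1/5) = S/3 - S/5 = 2*S/15)
w(n) = I*sqrt(16185)/15 (w(n) = sqrt((2/15)*8 - 73) = sqrt(16/15 - 73) = sqrt(-1079/15) = I*sqrt(16185)/15)
-33884 - w(-80) = -33884 - I*sqrt(16185)/15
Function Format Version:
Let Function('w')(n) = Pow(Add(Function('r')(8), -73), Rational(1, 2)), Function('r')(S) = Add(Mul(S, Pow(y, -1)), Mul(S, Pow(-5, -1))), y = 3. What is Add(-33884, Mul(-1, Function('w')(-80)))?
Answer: Add(-33884, Mul(Rational(-1, 15), I, Pow(16185, Rational(1, 2)))) ≈ Add(-33884., Mul(-8.4814, I))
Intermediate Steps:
Function('r')(S) = Mul(Rational(2, 15), S) (Function('r')(S) = Add(Mul(S, Pow(3, -1)), Mul(S, Pow(-5, -1))) = Add(Mul(S, Rational(1, 3)), Mul(S, Rational(-1, 5))) = Add(Mul(Rational(1, 3), S), Mul(Rational(-1, 5), S)) = Mul(Rational(2, 15), S))
Function('w')(n) = Mul(Rational(1, 15), I, Pow(16185, Rational(1, 2))) (Function('w')(n) = Pow(Add(Mul(Rational(2, 15), 8), -73), Rational(1, 2)) = Pow(Add(Rational(16, 15), -73), Rational(1, 2)) = Pow(Rational(-1079, 15), Rational(1, 2)) = Mul(Rational(1, 15), I, Pow(16185, Rational(1, 2))))
Add(-33884, Mul(-1, Function('w')(-80))) = Add(-33884, Mul(-1, Mul(Rational(1, 15), I, Pow(16185, Rational(1, 2))))) = Add(-33884, Mul(Rational(-1, 15), I, Pow(16185, Rational(1, 2))))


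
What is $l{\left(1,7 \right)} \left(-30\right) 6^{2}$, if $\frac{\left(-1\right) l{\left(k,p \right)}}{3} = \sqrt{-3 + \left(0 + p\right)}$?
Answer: $6480$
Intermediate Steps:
$l{\left(k,p \right)} = - 3 \sqrt{-3 + p}$ ($l{\left(k,p \right)} = - 3 \sqrt{-3 + \left(0 + p\right)} = - 3 \sqrt{-3 + p}$)
$l{\left(1,7 \right)} \left(-30\right) 6^{2} = - 3 \sqrt{-3 + 7} \left(-30\right) 6^{2} = - 3 \sqrt{4} \left(-30\right) 36 = \left(-3\right) 2 \left(-30\right) 36 = \left(-6\right) \left(-30\right) 36 = 180 \cdot 36 = 6480$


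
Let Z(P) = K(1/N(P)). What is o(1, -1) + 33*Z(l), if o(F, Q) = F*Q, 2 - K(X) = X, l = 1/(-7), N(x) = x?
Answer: 296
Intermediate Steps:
l = -⅐ ≈ -0.14286
K(X) = 2 - X
Z(P) = 2 - 1/P
o(1, -1) + 33*Z(l) = 1*(-1) + 33*(2 - 1/(-⅐)) = -1 + 33*(2 - 1*(-7)) = -1 + 33*(2 + 7) = -1 + 33*9 = -1 + 297 = 296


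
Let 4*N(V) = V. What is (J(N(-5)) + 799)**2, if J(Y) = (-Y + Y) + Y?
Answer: 10182481/16 ≈ 6.3641e+5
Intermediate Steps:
N(V) = V/4
J(Y) = Y (J(Y) = 0 + Y = Y)
(J(N(-5)) + 799)**2 = ((1/4)*(-5) + 799)**2 = (-5/4 + 799)**2 = (3191/4)**2 = 10182481/16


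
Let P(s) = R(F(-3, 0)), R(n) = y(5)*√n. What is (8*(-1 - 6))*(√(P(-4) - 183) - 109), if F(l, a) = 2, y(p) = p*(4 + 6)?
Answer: 6104 - 56*√(-183 + 50*√2) ≈ 6104.0 - 593.41*I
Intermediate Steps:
y(p) = 10*p (y(p) = p*10 = 10*p)
R(n) = 50*√n (R(n) = (10*5)*√n = 50*√n)
P(s) = 50*√2
(8*(-1 - 6))*(√(P(-4) - 183) - 109) = (8*(-1 - 6))*(√(50*√2 - 183) - 109) = (8*(-7))*(√(-183 + 50*√2) - 109) = -56*(-109 + √(-183 + 50*√2)) = 6104 - 56*√(-183 + 50*√2)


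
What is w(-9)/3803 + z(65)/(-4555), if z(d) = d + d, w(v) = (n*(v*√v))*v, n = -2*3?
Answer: -26/911 - 1458*I/3803 ≈ -0.02854 - 0.38338*I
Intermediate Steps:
n = -6
w(v) = -6*v^(5/2) (w(v) = (-6*v*√v)*v = (-6*v^(3/2))*v = -6*v^(5/2))
z(d) = 2*d
w(-9)/3803 + z(65)/(-4555) = -1458*I/3803 + (2*65)/(-4555) = -1458*I*(1/3803) + 130*(-1/4555) = -1458*I*(1/3803) - 26/911 = -1458*I/3803 - 26/911 = -26/911 - 1458*I/3803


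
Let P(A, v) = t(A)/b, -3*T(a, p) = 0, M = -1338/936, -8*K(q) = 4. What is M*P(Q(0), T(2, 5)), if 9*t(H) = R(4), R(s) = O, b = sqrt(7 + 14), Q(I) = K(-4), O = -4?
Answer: 223*sqrt(21)/7371 ≈ 0.13864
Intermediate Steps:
K(q) = -1/2 (K(q) = -1/8*4 = -1/2)
Q(I) = -1/2
M = -223/156 (M = -1338*1/936 = -223/156 ≈ -1.4295)
b = sqrt(21) ≈ 4.5826
R(s) = -4
t(H) = -4/9 (t(H) = (1/9)*(-4) = -4/9)
T(a, p) = 0 (T(a, p) = -1/3*0 = 0)
P(A, v) = -4*sqrt(21)/189 (P(A, v) = -4*sqrt(21)/21/9 = -4*sqrt(21)/189)
M*P(Q(0), T(2, 5)) = -(-223)*sqrt(21)/7371 = 223*sqrt(21)/7371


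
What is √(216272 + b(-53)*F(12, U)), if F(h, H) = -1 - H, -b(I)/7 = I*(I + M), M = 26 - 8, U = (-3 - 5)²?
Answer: √1060297 ≈ 1029.7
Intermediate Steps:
U = 64 (U = (-8)² = 64)
M = 18
b(I) = -7*I*(18 + I) (b(I) = -7*I*(I + 18) = -7*I*(18 + I))
√(216272 + b(-53)*F(12, U)) = √(216272 + (-7*(-53)*(18 - 53))*(-1 - 1*64)) = √(216272 + (-7*(-53)*(-35))*(-1 - 64)) = √(216272 - 12985*(-65)) = √(216272 + 844025) = √1060297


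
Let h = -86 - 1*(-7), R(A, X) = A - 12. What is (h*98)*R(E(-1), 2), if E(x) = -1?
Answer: 100646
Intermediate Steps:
R(A, X) = -12 + A
h = -79 (h = -86 + 7 = -79)
(h*98)*R(E(-1), 2) = (-79*98)*(-12 - 1) = -7742*(-13) = 100646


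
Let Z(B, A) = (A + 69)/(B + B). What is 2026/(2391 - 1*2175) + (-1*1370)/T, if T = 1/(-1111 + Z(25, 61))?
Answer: 163999877/108 ≈ 1.5185e+6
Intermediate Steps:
Z(B, A) = (69 + A)/(2*B) (Z(B, A) = (69 + A)/((2*B)) = (69 + A)*(1/(2*B)) = (69 + A)/(2*B))
T = -5/5542 (T = 1/(-1111 + (½)*(69 + 61)/25) = 1/(-1111 + (½)*(1/25)*130) = 1/(-1111 + 13/5) = 1/(-5542/5) = -5/5542 ≈ -0.00090220)
2026/(2391 - 1*2175) + (-1*1370)/T = 2026/(2391 - 1*2175) + (-1*1370)/(-5/5542) = 2026/(2391 - 2175) - 1370*(-5542/5) = 2026/216 + 1518508 = 2026*(1/216) + 1518508 = 1013/108 + 1518508 = 163999877/108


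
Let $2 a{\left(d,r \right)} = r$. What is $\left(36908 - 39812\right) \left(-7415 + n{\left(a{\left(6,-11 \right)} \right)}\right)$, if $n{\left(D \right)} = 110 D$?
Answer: $23290080$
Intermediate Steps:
$a{\left(d,r \right)} = \frac{r}{2}$
$\left(36908 - 39812\right) \left(-7415 + n{\left(a{\left(6,-11 \right)} \right)}\right) = \left(36908 - 39812\right) \left(-7415 + 110 \cdot \frac{1}{2} \left(-11\right)\right) = - 2904 \left(-7415 + 110 \left(- \frac{11}{2}\right)\right) = - 2904 \left(-7415 - 605\right) = \left(-2904\right) \left(-8020\right) = 23290080$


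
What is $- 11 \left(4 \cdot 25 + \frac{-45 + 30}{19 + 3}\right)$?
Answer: $- \frac{2185}{2} \approx -1092.5$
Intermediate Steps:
$- 11 \left(4 \cdot 25 + \frac{-45 + 30}{19 + 3}\right) = - 11 \left(100 - \frac{15}{22}\right) = \left(-11\right) \frac{2185}{22} = - \frac{2185}{2}$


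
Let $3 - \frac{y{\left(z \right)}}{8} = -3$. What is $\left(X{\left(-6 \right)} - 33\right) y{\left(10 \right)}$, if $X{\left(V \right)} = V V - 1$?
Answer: $96$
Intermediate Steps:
$X{\left(V \right)} = -1 + V^{2}$ ($X{\left(V \right)} = V^{2} - 1 = -1 + V^{2}$)
$y{\left(z \right)} = 48$ ($y{\left(z \right)} = 24 - -24 = 24 + 24 = 48$)
$\left(X{\left(-6 \right)} - 33\right) y{\left(10 \right)} = \left(\left(-1 + \left(-6\right)^{2}\right) - 33\right) 48 = \left(\left(-1 + 36\right) - 33\right) 48 = \left(35 - 33\right) 48 = 2 \cdot 48 = 96$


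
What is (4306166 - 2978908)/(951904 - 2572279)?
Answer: -1327258/1620375 ≈ -0.81911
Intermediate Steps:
(4306166 - 2978908)/(951904 - 2572279) = 1327258/(-1620375) = 1327258*(-1/1620375) = -1327258/1620375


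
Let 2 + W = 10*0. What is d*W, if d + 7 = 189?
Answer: -364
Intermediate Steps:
d = 182 (d = -7 + 189 = 182)
W = -2 (W = -2 + 10*0 = -2 + 0 = -2)
d*W = 182*(-2) = -364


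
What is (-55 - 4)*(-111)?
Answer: 6549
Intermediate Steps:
(-55 - 4)*(-111) = -59*(-111) = 6549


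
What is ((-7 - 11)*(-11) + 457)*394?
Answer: 258070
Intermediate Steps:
((-7 - 11)*(-11) + 457)*394 = (-18*(-11) + 457)*394 = (198 + 457)*394 = 655*394 = 258070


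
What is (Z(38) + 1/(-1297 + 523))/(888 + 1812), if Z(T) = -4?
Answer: -3097/2089800 ≈ -0.0014820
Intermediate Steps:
(Z(38) + 1/(-1297 + 523))/(888 + 1812) = (-4 + 1/(-1297 + 523))/(888 + 1812) = (-4 + 1/(-774))/2700 = (-4 - 1/774)*(1/2700) = -3097/774*1/2700 = -3097/2089800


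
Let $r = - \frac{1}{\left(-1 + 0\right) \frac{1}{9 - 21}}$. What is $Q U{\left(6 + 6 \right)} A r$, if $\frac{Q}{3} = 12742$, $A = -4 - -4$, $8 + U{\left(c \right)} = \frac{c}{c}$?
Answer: $0$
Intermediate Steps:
$U{\left(c \right)} = -7$ ($U{\left(c \right)} = -8 + \frac{c}{c} = -8 + 1 = -7$)
$A = 0$ ($A = -4 + 4 = 0$)
$Q = 38226$ ($Q = 3 \cdot 12742 = 38226$)
$r = -12$ ($r = - \frac{1}{\left(-1\right) \frac{1}{-12}} = - \frac{1}{\left(-1\right) \left(- \frac{1}{12}\right)} = - \frac{1}{\frac{1}{12}} = \left(-1\right) 12 = -12$)
$Q U{\left(6 + 6 \right)} A r = 38226 \left(-7\right) 0 \left(-12\right) = 38226 \cdot 0 \left(-12\right) = 38226 \cdot 0 = 0$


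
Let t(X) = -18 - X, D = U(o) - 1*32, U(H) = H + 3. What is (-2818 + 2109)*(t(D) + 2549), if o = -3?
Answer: -1817167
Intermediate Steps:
U(H) = 3 + H
D = -32 (D = (3 - 3) - 1*32 = 0 - 32 = -32)
(-2818 + 2109)*(t(D) + 2549) = (-2818 + 2109)*((-18 - 1*(-32)) + 2549) = -709*((-18 + 32) + 2549) = -709*(14 + 2549) = -709*2563 = -1817167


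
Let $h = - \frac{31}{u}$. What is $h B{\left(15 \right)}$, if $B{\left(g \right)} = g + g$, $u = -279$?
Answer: $\frac{10}{3} \approx 3.3333$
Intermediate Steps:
$B{\left(g \right)} = 2 g$
$h = \frac{1}{9}$ ($h = - \frac{31}{-279} = \left(-31\right) \left(- \frac{1}{279}\right) = \frac{1}{9} \approx 0.11111$)
$h B{\left(15 \right)} = \frac{2 \cdot 15}{9} = \frac{1}{9} \cdot 30 = \frac{10}{3}$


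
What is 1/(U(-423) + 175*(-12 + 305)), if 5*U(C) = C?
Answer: 5/255952 ≈ 1.9535e-5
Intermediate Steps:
U(C) = C/5
1/(U(-423) + 175*(-12 + 305)) = 1/((1/5)*(-423) + 175*(-12 + 305)) = 1/(-423/5 + 175*293) = 1/(-423/5 + 51275) = 1/(255952/5) = 5/255952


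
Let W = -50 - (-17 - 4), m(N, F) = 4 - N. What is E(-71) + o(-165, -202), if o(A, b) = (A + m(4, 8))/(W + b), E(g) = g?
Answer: -492/7 ≈ -70.286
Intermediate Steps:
W = -29 (W = -50 - 1*(-21) = -50 + 21 = -29)
o(A, b) = A/(-29 + b) (o(A, b) = (A + (4 - 1*4))/(-29 + b) = (A + (4 - 4))/(-29 + b) = (A + 0)/(-29 + b) = A/(-29 + b))
E(-71) + o(-165, -202) = -71 - 165/(-29 - 202) = -71 - 165/(-231) = -71 - 165*(-1/231) = -71 + 5/7 = -492/7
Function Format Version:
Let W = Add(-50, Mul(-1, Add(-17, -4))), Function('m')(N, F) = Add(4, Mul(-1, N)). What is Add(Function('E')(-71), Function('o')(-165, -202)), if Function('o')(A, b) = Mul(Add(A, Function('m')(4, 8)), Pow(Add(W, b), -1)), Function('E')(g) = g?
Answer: Rational(-492, 7) ≈ -70.286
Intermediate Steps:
W = -29 (W = Add(-50, Mul(-1, -21)) = Add(-50, 21) = -29)
Function('o')(A, b) = Mul(A, Pow(Add(-29, b), -1)) (Function('o')(A, b) = Mul(Add(A, Add(4, Mul(-1, 4))), Pow(Add(-29, b), -1)) = Mul(Add(A, Add(4, -4)), Pow(Add(-29, b), -1)) = Mul(Add(A, 0), Pow(Add(-29, b), -1)) = Mul(A, Pow(Add(-29, b), -1)))
Add(Function('E')(-71), Function('o')(-165, -202)) = Add(-71, Mul(-165, Pow(Add(-29, -202), -1))) = Add(-71, Mul(-165, Pow(-231, -1))) = Add(-71, Mul(-165, Rational(-1, 231))) = Add(-71, Rational(5, 7)) = Rational(-492, 7)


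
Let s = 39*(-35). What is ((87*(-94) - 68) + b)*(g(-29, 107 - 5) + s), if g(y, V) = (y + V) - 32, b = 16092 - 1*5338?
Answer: -3320592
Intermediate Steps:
b = 10754 (b = 16092 - 5338 = 10754)
g(y, V) = -32 + V + y (g(y, V) = (V + y) - 32 = -32 + V + y)
s = -1365
((87*(-94) - 68) + b)*(g(-29, 107 - 5) + s) = ((87*(-94) - 68) + 10754)*((-32 + (107 - 5) - 29) - 1365) = ((-8178 - 68) + 10754)*((-32 + 102 - 29) - 1365) = (-8246 + 10754)*(41 - 1365) = 2508*(-1324) = -3320592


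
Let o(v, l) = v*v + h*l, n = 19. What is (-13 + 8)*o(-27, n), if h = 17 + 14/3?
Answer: -17110/3 ≈ -5703.3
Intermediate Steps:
h = 65/3 (h = 17 + 14*(1/3) = 17 + 14/3 = 65/3 ≈ 21.667)
o(v, l) = v**2 + 65*l/3 (o(v, l) = v*v + 65*l/3 = v**2 + 65*l/3)
(-13 + 8)*o(-27, n) = (-13 + 8)*((-27)**2 + (65/3)*19) = -5*(729 + 1235/3) = -5*3422/3 = -17110/3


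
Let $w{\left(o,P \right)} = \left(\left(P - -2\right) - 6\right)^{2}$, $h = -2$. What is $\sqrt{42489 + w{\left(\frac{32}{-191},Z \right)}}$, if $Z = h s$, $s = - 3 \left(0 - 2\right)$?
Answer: $\sqrt{42745} \approx 206.75$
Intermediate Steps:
$s = 6$ ($s = \left(-3\right) \left(-2\right) = 6$)
$Z = -12$ ($Z = \left(-2\right) 6 = -12$)
$w{\left(o,P \right)} = \left(-4 + P\right)^{2}$ ($w{\left(o,P \right)} = \left(\left(P + 2\right) - 6\right)^{2} = \left(\left(2 + P\right) - 6\right)^{2} = \left(-4 + P\right)^{2}$)
$\sqrt{42489 + w{\left(\frac{32}{-191},Z \right)}} = \sqrt{42489 + \left(-4 - 12\right)^{2}} = \sqrt{42489 + \left(-16\right)^{2}} = \sqrt{42489 + 256} = \sqrt{42745}$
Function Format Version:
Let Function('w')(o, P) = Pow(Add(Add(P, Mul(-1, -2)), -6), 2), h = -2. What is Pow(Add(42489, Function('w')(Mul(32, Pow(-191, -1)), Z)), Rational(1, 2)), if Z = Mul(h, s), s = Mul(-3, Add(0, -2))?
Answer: Pow(42745, Rational(1, 2)) ≈ 206.75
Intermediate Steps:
s = 6 (s = Mul(-3, -2) = 6)
Z = -12 (Z = Mul(-2, 6) = -12)
Function('w')(o, P) = Pow(Add(-4, P), 2) (Function('w')(o, P) = Pow(Add(Add(P, 2), -6), 2) = Pow(Add(Add(2, P), -6), 2) = Pow(Add(-4, P), 2))
Pow(Add(42489, Function('w')(Mul(32, Pow(-191, -1)), Z)), Rational(1, 2)) = Pow(Add(42489, Pow(Add(-4, -12), 2)), Rational(1, 2)) = Pow(Add(42489, Pow(-16, 2)), Rational(1, 2)) = Pow(Add(42489, 256), Rational(1, 2)) = Pow(42745, Rational(1, 2))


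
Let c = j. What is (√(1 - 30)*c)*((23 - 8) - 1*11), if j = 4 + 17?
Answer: 84*I*√29 ≈ 452.35*I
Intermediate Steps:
j = 21
c = 21
(√(1 - 30)*c)*((23 - 8) - 1*11) = (√(1 - 30)*21)*((23 - 8) - 1*11) = (√(-29)*21)*(15 - 11) = ((I*√29)*21)*4 = (21*I*√29)*4 = 84*I*√29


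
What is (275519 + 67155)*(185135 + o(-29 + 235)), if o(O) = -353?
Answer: 63319987068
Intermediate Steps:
(275519 + 67155)*(185135 + o(-29 + 235)) = (275519 + 67155)*(185135 - 353) = 342674*184782 = 63319987068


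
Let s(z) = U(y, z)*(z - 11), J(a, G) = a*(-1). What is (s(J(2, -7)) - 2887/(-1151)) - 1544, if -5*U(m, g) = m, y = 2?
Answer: -8841359/5755 ≈ -1536.3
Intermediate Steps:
U(m, g) = -m/5
J(a, G) = -a
s(z) = 22/5 - 2*z/5 (s(z) = (-1/5*2)*(z - 11) = -2*(-11 + z)/5 = 22/5 - 2*z/5)
(s(J(2, -7)) - 2887/(-1151)) - 1544 = ((22/5 - (-2)*2/5) - 2887/(-1151)) - 1544 = ((22/5 - 2/5*(-2)) - 2887*(-1/1151)) - 1544 = ((22/5 + 4/5) + 2887/1151) - 1544 = (26/5 + 2887/1151) - 1544 = 44361/5755 - 1544 = -8841359/5755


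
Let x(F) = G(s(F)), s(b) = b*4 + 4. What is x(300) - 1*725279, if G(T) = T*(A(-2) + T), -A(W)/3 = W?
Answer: 731561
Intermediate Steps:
A(W) = -3*W
s(b) = 4 + 4*b (s(b) = 4*b + 4 = 4 + 4*b)
G(T) = T*(6 + T) (G(T) = T*(-3*(-2) + T) = T*(6 + T))
x(F) = (4 + 4*F)*(10 + 4*F) (x(F) = (4 + 4*F)*(6 + (4 + 4*F)) = (4 + 4*F)*(10 + 4*F))
x(300) - 1*725279 = 8*(1 + 300)*(5 + 2*300) - 1*725279 = 8*301*(5 + 600) - 725279 = 8*301*605 - 725279 = 1456840 - 725279 = 731561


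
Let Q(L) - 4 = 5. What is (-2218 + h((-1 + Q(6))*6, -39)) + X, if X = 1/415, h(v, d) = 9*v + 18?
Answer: -733719/415 ≈ -1768.0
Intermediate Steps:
Q(L) = 9 (Q(L) = 4 + 5 = 9)
h(v, d) = 18 + 9*v
X = 1/415 ≈ 0.0024096
(-2218 + h((-1 + Q(6))*6, -39)) + X = (-2218 + (18 + 9*((-1 + 9)*6))) + 1/415 = (-2218 + (18 + 9*(8*6))) + 1/415 = (-2218 + (18 + 9*48)) + 1/415 = (-2218 + (18 + 432)) + 1/415 = (-2218 + 450) + 1/415 = -1768 + 1/415 = -733719/415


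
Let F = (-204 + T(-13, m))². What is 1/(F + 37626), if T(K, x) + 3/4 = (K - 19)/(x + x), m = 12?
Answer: 144/11533873 ≈ 1.2485e-5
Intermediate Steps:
T(K, x) = -¾ + (-19 + K)/(2*x) (T(K, x) = -¾ + (K - 19)/(x + x) = -¾ + (-19 + K)/((2*x)) = -¾ + (-19 + K)*(1/(2*x)) = -¾ + (-19 + K)/(2*x))
F = 6115729/144 (F = (-204 + (¼)*(-38 - 3*12 + 2*(-13))/12)² = (-204 + (¼)*(1/12)*(-38 - 36 - 26))² = (-204 + (¼)*(1/12)*(-100))² = (-204 - 25/12)² = (-2473/12)² = 6115729/144 ≈ 42470.)
1/(F + 37626) = 1/(6115729/144 + 37626) = 1/(11533873/144) = 144/11533873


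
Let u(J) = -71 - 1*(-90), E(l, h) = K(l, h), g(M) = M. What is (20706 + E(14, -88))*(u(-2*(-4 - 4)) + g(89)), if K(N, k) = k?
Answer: 2226744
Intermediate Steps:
E(l, h) = h
u(J) = 19 (u(J) = -71 + 90 = 19)
(20706 + E(14, -88))*(u(-2*(-4 - 4)) + g(89)) = (20706 - 88)*(19 + 89) = 20618*108 = 2226744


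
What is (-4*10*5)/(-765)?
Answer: 40/153 ≈ 0.26144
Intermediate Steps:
(-4*10*5)/(-765) = -40*5*(-1/765) = -200*(-1/765) = 40/153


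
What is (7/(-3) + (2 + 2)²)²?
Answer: 1681/9 ≈ 186.78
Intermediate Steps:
(7/(-3) + (2 + 2)²)² = (7*(-⅓) + 4²)² = (-7/3 + 16)² = (41/3)² = 1681/9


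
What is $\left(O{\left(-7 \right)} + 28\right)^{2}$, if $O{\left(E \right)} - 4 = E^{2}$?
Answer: $6561$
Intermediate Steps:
$O{\left(E \right)} = 4 + E^{2}$
$\left(O{\left(-7 \right)} + 28\right)^{2} = \left(\left(4 + \left(-7\right)^{2}\right) + 28\right)^{2} = \left(\left(4 + 49\right) + 28\right)^{2} = \left(53 + 28\right)^{2} = 81^{2} = 6561$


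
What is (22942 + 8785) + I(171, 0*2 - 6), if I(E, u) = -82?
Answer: 31645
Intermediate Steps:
(22942 + 8785) + I(171, 0*2 - 6) = (22942 + 8785) - 82 = 31727 - 82 = 31645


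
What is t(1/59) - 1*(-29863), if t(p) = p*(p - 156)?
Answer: 103943900/3481 ≈ 29860.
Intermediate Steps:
t(p) = p*(-156 + p)
t(1/59) - 1*(-29863) = (-156 + 1/59)/59 - 1*(-29863) = (-156 + 1/59)/59 + 29863 = (1/59)*(-9203/59) + 29863 = -9203/3481 + 29863 = 103943900/3481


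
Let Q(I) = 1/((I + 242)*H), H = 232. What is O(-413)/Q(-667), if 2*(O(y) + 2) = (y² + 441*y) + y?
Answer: 590663300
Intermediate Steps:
O(y) = -2 + y²/2 + 221*y (O(y) = -2 + ((y² + 441*y) + y)/2 = -2 + (y² + 442*y)/2 = -2 + (y²/2 + 221*y) = -2 + y²/2 + 221*y)
Q(I) = 1/(232*(242 + I)) (Q(I) = 1/((I + 242)*232) = (1/232)/(242 + I) = 1/(232*(242 + I)))
O(-413)/Q(-667) = (-2 + (½)*(-413)² + 221*(-413))/((1/(232*(242 - 667)))) = (-2 + (½)*170569 - 91273)/(((1/232)/(-425))) = (-2 + 170569/2 - 91273)/(((1/232)*(-1/425))) = -11981/(2*(-1/98600)) = -11981/2*(-98600) = 590663300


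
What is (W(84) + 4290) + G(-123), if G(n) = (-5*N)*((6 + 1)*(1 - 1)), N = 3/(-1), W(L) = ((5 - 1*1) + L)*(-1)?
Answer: 4202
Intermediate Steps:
W(L) = -4 - L (W(L) = ((5 - 1) + L)*(-1) = (4 + L)*(-1) = -4 - L)
N = -3 (N = 3*(-1) = -3)
G(n) = 0 (G(n) = (-5*(-3))*((6 + 1)*(1 - 1)) = 15*(7*0) = 15*0 = 0)
(W(84) + 4290) + G(-123) = ((-4 - 1*84) + 4290) + 0 = ((-4 - 84) + 4290) + 0 = (-88 + 4290) + 0 = 4202 + 0 = 4202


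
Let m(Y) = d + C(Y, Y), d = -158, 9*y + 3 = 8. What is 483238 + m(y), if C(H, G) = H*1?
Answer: 4347725/9 ≈ 4.8308e+5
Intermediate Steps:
y = 5/9 (y = -1/3 + (1/9)*8 = -1/3 + 8/9 = 5/9 ≈ 0.55556)
C(H, G) = H
m(Y) = -158 + Y
483238 + m(y) = 483238 + (-158 + 5/9) = 483238 - 1417/9 = 4347725/9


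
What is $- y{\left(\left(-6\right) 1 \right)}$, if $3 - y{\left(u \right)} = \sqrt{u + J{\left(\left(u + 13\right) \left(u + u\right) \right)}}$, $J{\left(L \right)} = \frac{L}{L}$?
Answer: $-3 + i \sqrt{5} \approx -3.0 + 2.2361 i$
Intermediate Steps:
$J{\left(L \right)} = 1$
$y{\left(u \right)} = 3 - \sqrt{1 + u}$ ($y{\left(u \right)} = 3 - \sqrt{u + 1} = 3 - \sqrt{1 + u}$)
$- y{\left(\left(-6\right) 1 \right)} = - (3 - \sqrt{1 - 6}) = - (3 - \sqrt{-5}) = - (3 - i \sqrt{5}) = -3 + i \sqrt{5}$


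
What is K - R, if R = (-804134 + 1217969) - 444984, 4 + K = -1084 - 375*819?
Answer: -277064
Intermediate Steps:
K = -308213 (K = -4 + (-1084 - 375*819) = -4 + (-1084 - 307125) = -4 - 308209 = -308213)
R = -31149 (R = 413835 - 444984 = -31149)
K - R = -308213 - 1*(-31149) = -308213 + 31149 = -277064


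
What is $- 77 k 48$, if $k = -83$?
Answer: $306768$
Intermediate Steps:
$- 77 k 48 = \left(-77\right) \left(-83\right) 48 = 6391 \cdot 48 = 306768$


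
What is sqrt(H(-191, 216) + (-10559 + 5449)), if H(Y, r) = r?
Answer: I*sqrt(4894) ≈ 69.957*I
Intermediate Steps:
sqrt(H(-191, 216) + (-10559 + 5449)) = sqrt(216 + (-10559 + 5449)) = sqrt(216 - 5110) = sqrt(-4894) = I*sqrt(4894)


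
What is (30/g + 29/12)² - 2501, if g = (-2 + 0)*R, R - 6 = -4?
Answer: -356423/144 ≈ -2475.2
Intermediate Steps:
R = 2 (R = 6 - 4 = 2)
g = -4 (g = (-2 + 0)*2 = -2*2 = -4)
(30/g + 29/12)² - 2501 = (30/(-4) + 29/12)² - 2501 = (30*(-¼) + 29*(1/12))² - 2501 = (-15/2 + 29/12)² - 2501 = (-61/12)² - 2501 = 3721/144 - 2501 = -356423/144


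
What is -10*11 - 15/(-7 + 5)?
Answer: -205/2 ≈ -102.50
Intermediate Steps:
-10*11 - 15/(-7 + 5) = -110 - 15/(-2) = -110 - 15*(-1/2) = -110 + 15/2 = -205/2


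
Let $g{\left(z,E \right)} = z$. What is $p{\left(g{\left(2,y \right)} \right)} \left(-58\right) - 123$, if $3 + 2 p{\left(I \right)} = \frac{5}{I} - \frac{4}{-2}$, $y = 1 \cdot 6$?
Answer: $- \frac{333}{2} \approx -166.5$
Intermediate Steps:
$y = 6$
$p{\left(I \right)} = - \frac{1}{2} + \frac{5}{2 I}$ ($p{\left(I \right)} = - \frac{3}{2} + \frac{\frac{5}{I} - \frac{4}{-2}}{2} = - \frac{3}{2} + \frac{\frac{5}{I} - -2}{2} = - \frac{3}{2} + \frac{\frac{5}{I} + 2}{2} = - \frac{3}{2} + \frac{2 + \frac{5}{I}}{2} = - \frac{3}{2} + \left(1 + \frac{5}{2 I}\right) = - \frac{1}{2} + \frac{5}{2 I}$)
$p{\left(g{\left(2,y \right)} \right)} \left(-58\right) - 123 = \frac{5 - 2}{2 \cdot 2} \left(-58\right) - 123 = \frac{1}{2} \cdot \frac{1}{2} \left(5 - 2\right) \left(-58\right) - 123 = \frac{1}{2} \cdot \frac{1}{2} \cdot 3 \left(-58\right) - 123 = \frac{3}{4} \left(-58\right) - 123 = - \frac{87}{2} - 123 = - \frac{333}{2}$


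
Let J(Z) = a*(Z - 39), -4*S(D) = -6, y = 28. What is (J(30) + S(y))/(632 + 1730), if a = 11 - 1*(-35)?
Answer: -825/4724 ≈ -0.17464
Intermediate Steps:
a = 46 (a = 11 + 35 = 46)
S(D) = 3/2 (S(D) = -¼*(-6) = 3/2)
J(Z) = -1794 + 46*Z (J(Z) = 46*(Z - 39) = 46*(-39 + Z) = -1794 + 46*Z)
(J(30) + S(y))/(632 + 1730) = ((-1794 + 46*30) + 3/2)/(632 + 1730) = ((-1794 + 1380) + 3/2)/2362 = (-414 + 3/2)*(1/2362) = -825/2*1/2362 = -825/4724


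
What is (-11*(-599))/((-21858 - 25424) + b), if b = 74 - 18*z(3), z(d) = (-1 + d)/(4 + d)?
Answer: -46123/330492 ≈ -0.13956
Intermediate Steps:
z(d) = (-1 + d)/(4 + d)
b = 482/7 (b = 74 - 18*(-1 + 3)/(4 + 3) = 74 - 18*2/7 = 74 - 36/7 = 482/7 ≈ 68.857)
(-11*(-599))/((-21858 - 25424) + b) = (-11*(-599))/((-21858 - 25424) + 482/7) = 6589/(-47282 + 482/7) = 6589/(-330492/7) = 6589*(-7/330492) = -46123/330492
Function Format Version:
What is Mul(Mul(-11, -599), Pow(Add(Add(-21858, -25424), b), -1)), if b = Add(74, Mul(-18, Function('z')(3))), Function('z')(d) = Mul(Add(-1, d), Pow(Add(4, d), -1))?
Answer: Rational(-46123, 330492) ≈ -0.13956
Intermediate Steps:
Function('z')(d) = Mul(Pow(Add(4, d), -1), Add(-1, d))
b = Rational(482, 7) (b = Add(74, Mul(-18, Mul(Pow(Add(4, 3), -1), Add(-1, 3)))) = Add(74, Mul(-18, Mul(Pow(7, -1), 2))) = Add(74, Mul(-18, Mul(Rational(1, 7), 2))) = Add(74, Mul(-18, Rational(2, 7))) = Add(74, Rational(-36, 7)) = Rational(482, 7) ≈ 68.857)
Mul(Mul(-11, -599), Pow(Add(Add(-21858, -25424), b), -1)) = Mul(Mul(-11, -599), Pow(Add(Add(-21858, -25424), Rational(482, 7)), -1)) = Mul(6589, Pow(Add(-47282, Rational(482, 7)), -1)) = Mul(6589, Pow(Rational(-330492, 7), -1)) = Mul(6589, Rational(-7, 330492)) = Rational(-46123, 330492)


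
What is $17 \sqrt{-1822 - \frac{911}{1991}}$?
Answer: $\frac{17 i \sqrt{7224369383}}{1991} \approx 725.73 i$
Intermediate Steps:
$17 \sqrt{-1822 - \frac{911}{1991}} = 17 \sqrt{- \frac{3628513}{1991}} = 17 \frac{i \sqrt{7224369383}}{1991} = \frac{17 i \sqrt{7224369383}}{1991}$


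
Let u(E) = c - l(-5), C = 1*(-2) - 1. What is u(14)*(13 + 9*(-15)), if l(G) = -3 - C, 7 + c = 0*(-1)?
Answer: 854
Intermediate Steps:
c = -7 (c = -7 + 0*(-1) = -7 + 0 = -7)
C = -3 (C = -2 - 1 = -3)
l(G) = 0 (l(G) = -3 - 1*(-3) = -3 + 3 = 0)
u(E) = -7 (u(E) = -7 - 1*0 = -7 + 0 = -7)
u(14)*(13 + 9*(-15)) = -7*(13 + 9*(-15)) = -7*(13 - 135) = -7*(-122) = 854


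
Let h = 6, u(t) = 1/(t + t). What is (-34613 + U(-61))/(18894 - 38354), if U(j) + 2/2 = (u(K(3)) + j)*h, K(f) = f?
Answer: 4997/2780 ≈ 1.7975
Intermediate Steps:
u(t) = 1/(2*t)
U(j) = 6*j (U(j) = -1 + ((1/2)/3 + j)*6 = -1 + ((1/2)*(1/3) + j)*6 = -1 + (1/6 + j)*6 = -1 + (1 + 6*j) = 6*j)
(-34613 + U(-61))/(18894 - 38354) = (-34613 + 6*(-61))/(18894 - 38354) = (-34613 - 366)/(-19460) = -34979*(-1/19460) = 4997/2780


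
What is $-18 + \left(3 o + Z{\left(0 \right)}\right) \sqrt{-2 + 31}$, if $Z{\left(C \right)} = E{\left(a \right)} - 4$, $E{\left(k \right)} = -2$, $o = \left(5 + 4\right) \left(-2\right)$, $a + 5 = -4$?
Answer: $-18 - 60 \sqrt{29} \approx -341.11$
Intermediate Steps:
$a = -9$ ($a = -5 - 4 = -9$)
$o = -18$ ($o = 9 \left(-2\right) = -18$)
$Z{\left(C \right)} = -6$ ($Z{\left(C \right)} = -2 - 4 = -6$)
$-18 + \left(3 o + Z{\left(0 \right)}\right) \sqrt{-2 + 31} = -18 + \left(3 \left(-18\right) - 6\right) \sqrt{-2 + 31} = -18 + \left(-54 - 6\right) \sqrt{29} = -18 - 60 \sqrt{29}$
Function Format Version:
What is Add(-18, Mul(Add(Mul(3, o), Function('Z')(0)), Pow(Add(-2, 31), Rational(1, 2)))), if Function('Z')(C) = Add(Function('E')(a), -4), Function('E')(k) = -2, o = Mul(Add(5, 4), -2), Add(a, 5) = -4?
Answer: Add(-18, Mul(-60, Pow(29, Rational(1, 2)))) ≈ -341.11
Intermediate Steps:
a = -9 (a = Add(-5, -4) = -9)
o = -18 (o = Mul(9, -2) = -18)
Function('Z')(C) = -6 (Function('Z')(C) = Add(-2, -4) = -6)
Add(-18, Mul(Add(Mul(3, o), Function('Z')(0)), Pow(Add(-2, 31), Rational(1, 2)))) = Add(-18, Mul(Add(Mul(3, -18), -6), Pow(Add(-2, 31), Rational(1, 2)))) = Add(-18, Mul(Add(-54, -6), Pow(29, Rational(1, 2)))) = Add(-18, Mul(-60, Pow(29, Rational(1, 2))))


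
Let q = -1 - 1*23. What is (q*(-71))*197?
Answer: 335688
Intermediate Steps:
q = -24 (q = -1 - 23 = -24)
(q*(-71))*197 = -24*(-71)*197 = 1704*197 = 335688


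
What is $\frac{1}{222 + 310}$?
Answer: $\frac{1}{532} \approx 0.0018797$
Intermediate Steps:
$\frac{1}{222 + 310} = \frac{1}{532}$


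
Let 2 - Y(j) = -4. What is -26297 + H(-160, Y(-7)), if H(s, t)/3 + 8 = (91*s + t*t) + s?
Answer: -70373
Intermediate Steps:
Y(j) = 6 (Y(j) = 2 - 1*(-4) = 2 + 4 = 6)
H(s, t) = -24 + 3*t**2 + 276*s (H(s, t) = -24 + 3*((91*s + t*t) + s) = -24 + 3*((91*s + t**2) + s) = -24 + 3*((t**2 + 91*s) + s) = -24 + 3*(t**2 + 92*s) = -24 + (3*t**2 + 276*s) = -24 + 3*t**2 + 276*s)
-26297 + H(-160, Y(-7)) = -26297 + (-24 + 3*6**2 + 276*(-160)) = -26297 + (-24 + 3*36 - 44160) = -26297 + (-24 + 108 - 44160) = -26297 - 44076 = -70373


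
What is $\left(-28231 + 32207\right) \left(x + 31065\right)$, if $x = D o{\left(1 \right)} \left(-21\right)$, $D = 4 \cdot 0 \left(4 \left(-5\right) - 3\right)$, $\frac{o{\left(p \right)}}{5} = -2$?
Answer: $123514440$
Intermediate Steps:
$o{\left(p \right)} = -10$ ($o{\left(p \right)} = 5 \left(-2\right) = -10$)
$D = 0$ ($D = 0 \left(-20 - 3\right) = 0 \left(-23\right) = 0$)
$x = 0$ ($x = 0 \left(-10\right) \left(-21\right) = 0 \left(-21\right) = 0$)
$\left(-28231 + 32207\right) \left(x + 31065\right) = \left(-28231 + 32207\right) \left(0 + 31065\right) = 3976 \cdot 31065 = 123514440$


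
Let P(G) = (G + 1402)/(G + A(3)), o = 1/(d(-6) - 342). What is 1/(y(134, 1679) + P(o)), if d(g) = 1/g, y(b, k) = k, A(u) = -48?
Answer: 1971/3251743 ≈ 0.00060614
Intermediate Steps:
d(g) = 1/g
o = -6/2053 (o = 1/(1/(-6) - 342) = 1/(-⅙ - 342) = 1/(-2053/6) = -6/2053 ≈ -0.0029226)
P(G) = (1402 + G)/(-48 + G) (P(G) = (G + 1402)/(G - 48) = (1402 + G)/(-48 + G))
1/(y(134, 1679) + P(o)) = 1/(1679 + (1402 - 6/2053)/(-48 - 6/2053)) = 1/(1679 + (2878300/2053)/(-98550/2053)) = 1/(1679 - 2053/98550*2878300/2053) = 1/(1679 - 57566/1971) = 1/(3251743/1971) = 1971/3251743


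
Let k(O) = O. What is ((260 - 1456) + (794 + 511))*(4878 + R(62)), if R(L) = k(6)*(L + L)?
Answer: 612798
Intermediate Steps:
R(L) = 12*L (R(L) = 6*(L + L) = 6*(2*L) = 12*L)
((260 - 1456) + (794 + 511))*(4878 + R(62)) = ((260 - 1456) + (794 + 511))*(4878 + 12*62) = (-1196 + 1305)*(4878 + 744) = 109*5622 = 612798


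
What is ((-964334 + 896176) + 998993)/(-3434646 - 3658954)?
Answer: -186167/1418720 ≈ -0.13122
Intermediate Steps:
((-964334 + 896176) + 998993)/(-3434646 - 3658954) = (-68158 + 998993)/(-7093600) = 930835*(-1/7093600) = -186167/1418720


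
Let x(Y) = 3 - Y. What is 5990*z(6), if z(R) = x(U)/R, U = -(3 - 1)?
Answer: 14975/3 ≈ 4991.7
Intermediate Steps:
U = -2 (U = -1*2 = -2)
z(R) = 5/R (z(R) = (3 - 1*(-2))/R = (3 + 2)/R = 5/R)
5990*z(6) = 5990*(5/6) = 5990*(5*(⅙)) = 5990*(⅚) = 14975/3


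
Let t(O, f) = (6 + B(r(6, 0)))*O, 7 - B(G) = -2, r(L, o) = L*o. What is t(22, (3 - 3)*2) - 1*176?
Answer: 154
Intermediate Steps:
B(G) = 9 (B(G) = 7 - 1*(-2) = 7 + 2 = 9)
t(O, f) = 15*O (t(O, f) = (6 + 9)*O = 15*O)
t(22, (3 - 3)*2) - 1*176 = 15*22 - 1*176 = 330 - 176 = 154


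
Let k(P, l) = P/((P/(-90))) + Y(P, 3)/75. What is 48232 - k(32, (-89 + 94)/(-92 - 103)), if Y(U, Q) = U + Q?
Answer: 724823/15 ≈ 48322.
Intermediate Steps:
Y(U, Q) = Q + U
k(P, l) = -2249/25 + P/75 (k(P, l) = P/((P/(-90))) + (3 + P)/75 = P/((P*(-1/90))) + (3 + P)*(1/75) = P/((-P/90)) + (1/25 + P/75) = P*(-90/P) + (1/25 + P/75) = -90 + (1/25 + P/75) = -2249/25 + P/75)
48232 - k(32, (-89 + 94)/(-92 - 103)) = 48232 - (-2249/25 + (1/75)*32) = 48232 - (-2249/25 + 32/75) = 48232 - 1*(-1343/15) = 48232 + 1343/15 = 724823/15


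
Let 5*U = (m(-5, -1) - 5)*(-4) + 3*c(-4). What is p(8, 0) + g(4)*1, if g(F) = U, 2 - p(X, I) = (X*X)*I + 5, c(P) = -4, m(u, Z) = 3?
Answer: -19/5 ≈ -3.8000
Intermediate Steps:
p(X, I) = -3 - I*X**2 (p(X, I) = 2 - ((X*X)*I + 5) = 2 - (X**2*I + 5) = 2 - (I*X**2 + 5) = 2 - (5 + I*X**2) = 2 + (-5 - I*X**2) = -3 - I*X**2)
U = -4/5 (U = ((3 - 5)*(-4) + 3*(-4))/5 = (-2*(-4) - 12)/5 = (8 - 12)/5 = (1/5)*(-4) = -4/5 ≈ -0.80000)
g(F) = -4/5
p(8, 0) + g(4)*1 = (-3 - 1*0*8**2) - 4/5*1 = (-3 - 1*0*64) - 4/5 = (-3 + 0) - 4/5 = -3 - 4/5 = -19/5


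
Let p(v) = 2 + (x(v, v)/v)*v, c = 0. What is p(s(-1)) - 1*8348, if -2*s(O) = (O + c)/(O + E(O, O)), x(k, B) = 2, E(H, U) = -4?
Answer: -8344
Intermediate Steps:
s(O) = -O/(2*(-4 + O)) (s(O) = -(O + 0)/(2*(O - 4)) = -O/(2*(-4 + O)))
p(v) = 4 (p(v) = 2 + (2/v)*v = 2 + 2 = 4)
p(s(-1)) - 1*8348 = 4 - 1*8348 = 4 - 8348 = -8344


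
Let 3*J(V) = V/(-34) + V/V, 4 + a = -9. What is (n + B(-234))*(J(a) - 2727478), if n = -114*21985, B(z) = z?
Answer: 116220294495586/17 ≈ 6.8365e+12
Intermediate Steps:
a = -13 (a = -4 - 9 = -13)
J(V) = 1/3 - V/102 (J(V) = (V/(-34) + V/V)/3 = (V*(-1/34) + 1)/3 = (-V/34 + 1)/3 = (1 - V/34)/3 = 1/3 - V/102)
n = -2506290
(n + B(-234))*(J(a) - 2727478) = (-2506290 - 234)*((1/3 - 1/102*(-13)) - 2727478) = -2506524*((1/3 + 13/102) - 2727478) = -2506524*(47/102 - 2727478) = -2506524*(-278202709/102) = 116220294495586/17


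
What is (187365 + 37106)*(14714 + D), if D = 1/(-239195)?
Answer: 790029102968859/239195 ≈ 3.3029e+9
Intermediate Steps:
D = -1/239195 ≈ -4.1807e-6
(187365 + 37106)*(14714 + D) = (187365 + 37106)*(14714 - 1/239195) = 224471*(3519515229/239195) = 790029102968859/239195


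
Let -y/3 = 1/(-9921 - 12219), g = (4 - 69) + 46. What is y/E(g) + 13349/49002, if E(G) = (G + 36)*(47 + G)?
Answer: 7815580687/28689690960 ≈ 0.27242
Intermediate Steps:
g = -19 (g = -65 + 46 = -19)
E(G) = (36 + G)*(47 + G)
y = 1/7380 (y = -3/(-9921 - 12219) = -3/(-22140) = -3*(-1/22140) = 1/7380 ≈ 0.00013550)
y/E(g) + 13349/49002 = 1/(7380*(1692 + (-19)² + 83*(-19))) + 13349/49002 = 1/(7380*(1692 + 361 - 1577)) + 13349*(1/49002) = (1/7380)/476 + 13349/49002 = (1/7380)*(1/476) + 13349/49002 = 1/3512880 + 13349/49002 = 7815580687/28689690960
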